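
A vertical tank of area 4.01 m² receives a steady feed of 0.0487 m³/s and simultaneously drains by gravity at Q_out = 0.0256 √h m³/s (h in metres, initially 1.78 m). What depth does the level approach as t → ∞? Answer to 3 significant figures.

3.62 m

Unsteady balance on liquid volume: A dh/dt = Q_in − 0.0256 √h. At steady state dh/dt = 0:
Q_in = 0.0256 √h_ss ⇒ √h_ss = 0.0487/0.0256 = 1.9023.
h_ss = 1.9023² = 3.6189 m. (Since h₀ = 1.78 m < h_ss, the level will rise toward this value.)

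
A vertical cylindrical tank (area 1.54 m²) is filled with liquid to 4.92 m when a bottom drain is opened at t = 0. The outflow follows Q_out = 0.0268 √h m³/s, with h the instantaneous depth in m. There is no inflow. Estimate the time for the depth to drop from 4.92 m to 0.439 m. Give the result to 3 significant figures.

Accumulation of liquid (constant cross-section A): A dh/dt = −0.0268 √h.
This is separable: 2 d(√h)/dt = −0.0268/A, so √h = √h₀ − (0.0268/(2A)) t.
t = 2A(√h₀ − √h)/0.0268 = 2·1.54·(√4.92 − √0.439)/0.0268
  = 3.0800 × (2.2181 − 0.66257) / 0.0268 = 178.77 s.

179 s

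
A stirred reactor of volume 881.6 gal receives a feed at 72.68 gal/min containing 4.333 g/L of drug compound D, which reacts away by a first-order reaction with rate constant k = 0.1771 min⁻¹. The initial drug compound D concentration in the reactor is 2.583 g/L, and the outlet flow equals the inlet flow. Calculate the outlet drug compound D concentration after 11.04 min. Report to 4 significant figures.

1.445 g/L

V dC/dt = Q(C_in − C) − k V C.
dC/dt = (Q/V) C_in − (Q/V + k) C; effective rate a = Q/V + k = 0.0824410 + 0.1771 = 0.259541 min⁻¹.
C_ss = Q C_in/(Q + kV) = 1.37634 g/L; C(t) = C_ss + (C₀ − C_ss) e^(−a t).
C(11.04) = 1.37634 + (1.20666)·e^(−0.259541·11.04) = 1.37634 + (1.20666)·0.0569642 = 1.44508 g/L.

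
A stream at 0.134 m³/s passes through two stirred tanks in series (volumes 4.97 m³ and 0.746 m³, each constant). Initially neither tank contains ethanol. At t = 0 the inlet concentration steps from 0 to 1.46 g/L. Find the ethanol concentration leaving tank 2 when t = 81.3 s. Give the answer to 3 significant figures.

1.27 g/L

Species balance on tank i: dCᵢ/dt = (Cᵢ₋₁ − Cᵢ)/τᵢ with τᵢ = Vᵢ/Q.
τ₁ = 4.97/0.134 = 37.090 s; τ₂ = 0.746/0.134 = 5.5672 s.
Tank 1: C₁ = C_in(1 − e^(−t/τ₁)). Tank 2 (τ₁ ≠ τ₂): C₂ = C_in[1 − (τ₁ e^(−t/τ₁) − τ₂ e^(−t/τ₂))/(τ₁ − τ₂)].
At t = 81.3: e^(−t/τ₁) = 0.11169, e^(−t/τ₂) = 4.5476e-07.
C₂ = 1.46·[1 − (37.090·0.11169 − 5.5672·4.5476e-07)/(31.522)] = 1.46·0.86858 = 1.2681 g/L.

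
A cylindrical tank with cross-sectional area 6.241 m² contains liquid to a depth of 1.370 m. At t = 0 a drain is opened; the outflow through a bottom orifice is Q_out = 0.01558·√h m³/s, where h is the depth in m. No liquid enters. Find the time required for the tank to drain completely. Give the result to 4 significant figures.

937.7 s

Volume balance on the tank: A dh/dt = −0.01558 √h.
∫ h^(−1/2) dh = −(0.01558/A) ∫ dt, giving 2√h = 2√h₀ − (0.01558/A) t.
Tank is empty when √h = 0: t_empty = 2A√h₀/0.01558.
t_empty = 2·6.241·√1.370/0.01558 = 12.4820·1.17047/0.01558 = 937.728 s.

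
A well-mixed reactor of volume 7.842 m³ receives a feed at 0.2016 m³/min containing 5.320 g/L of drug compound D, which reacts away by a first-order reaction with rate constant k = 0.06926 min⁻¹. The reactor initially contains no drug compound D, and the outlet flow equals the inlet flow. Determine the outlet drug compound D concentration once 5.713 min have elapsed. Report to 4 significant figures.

0.6030 g/L

Species balance: V dC/dt = Q C_in − Q C − k V C.
dC/dt = (Q/V) C_in − (Q/V + k) C; effective rate a = Q/V + k = 0.0257077 + 0.06926 = 0.0949677 min⁻¹.
C_ss = Q C_in/(Q + kV) = 1.44012 g/L; C(t) = C_ss + (C₀ − C_ss) e^(−a t).
C(5.713) = 1.44012 + (-1.44012)·e^(−0.0949677·5.713) = 1.44012 + (-1.44012)·0.581264 = 0.603031 g/L.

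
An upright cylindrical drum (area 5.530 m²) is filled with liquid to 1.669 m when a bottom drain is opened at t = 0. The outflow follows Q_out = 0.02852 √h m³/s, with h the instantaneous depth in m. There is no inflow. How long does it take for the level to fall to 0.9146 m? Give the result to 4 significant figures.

With no inflow, A dh/dt = −0.02852 √h.
This is separable: 2 d(√h)/dt = −0.02852/A, so √h = √h₀ − (0.02852/(2A)) t.
t = 2A(√h₀ − √h)/0.02852 = 2·5.530·(√1.669 − √0.9146)/0.02852
  = 11.0600 × (1.29190 − 0.956347) / 0.02852 = 130.126 s.

130.1 s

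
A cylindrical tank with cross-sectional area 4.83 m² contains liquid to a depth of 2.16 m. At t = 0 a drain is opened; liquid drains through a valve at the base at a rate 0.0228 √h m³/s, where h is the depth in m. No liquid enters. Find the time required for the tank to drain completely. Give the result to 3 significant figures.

623 s

With no inflow, A dh/dt = −0.0228 √h.
Separate and integrate: 2(√h − √h₀) = −(0.0228/A) t.
Set h = 0: 2√h₀ = (0.0228/A) t_empty ⇒ t_empty = 2A√h₀/0.0228.
t_empty = 2·4.83·√2.16/0.0228 = 9.6600·1.4697/0.0228 = 622.69 s.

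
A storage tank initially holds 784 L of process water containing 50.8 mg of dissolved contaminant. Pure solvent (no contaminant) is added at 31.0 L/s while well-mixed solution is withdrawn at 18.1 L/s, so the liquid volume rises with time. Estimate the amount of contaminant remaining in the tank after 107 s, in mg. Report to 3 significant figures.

Let m(t) be the amount of contaminant. Volume: V(t) = V₀ + (Q_in − Q_out) t = 784 + 12.900 t; V(107) = 2164.3 L.
Species balance (pure solvent in): dm/dt = −Q_out · m/V(t).
dm/m = −Q_out dt/(V₀ + 12.900 t); integrating gives ln(m/m₀) = −(Q_out/(Q_in−Q_out)) ln(V/V₀).
m = m₀ (V₀/V)^(Q_out/(Q_in−Q_out)) = 50.8 × (784/2164.3)^(1.4031) = 12.221 mg.

12.2 mg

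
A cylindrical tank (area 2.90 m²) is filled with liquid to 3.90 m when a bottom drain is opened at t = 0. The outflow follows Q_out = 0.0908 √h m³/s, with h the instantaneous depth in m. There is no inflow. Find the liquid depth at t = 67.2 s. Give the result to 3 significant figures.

0.852 m

With no inflow, A dh/dt = −0.0908 √h.
This is separable: 2 d(√h)/dt = −0.0908/A, so √h = √h₀ − (0.0908/(2A)) t.
√h = √3.90 − 0.0908·67.2/(2·2.90) = 1.9748 − 1.0520 = 0.92281.
h = 0.92281² = 0.85159 m.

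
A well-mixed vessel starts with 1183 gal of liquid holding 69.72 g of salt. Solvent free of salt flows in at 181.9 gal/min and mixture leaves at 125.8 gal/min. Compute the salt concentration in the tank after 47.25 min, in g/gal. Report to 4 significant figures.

0.001302 g/gal

Total volume: dV/dt = Q_in − Q_out = 56.1000 gal/min, so V(t) = 1183 + 56.1000 t and V(47.25) = 3833.73 gal.
No salt enters, so dm/dt = −Q_out · (m/V).
Separate: dm/m = −Q_out dt/V(t) ⇒ ln(m/m₀) = −(Q_out/(Q_in−Q_out)) ln(V/V₀).
m = m₀ (V₀/V)^(Q_out/(Q_in−Q_out)) = 69.72 × (1183/3833.73)^(2.24242) = 4.99223 g.
C = m/V = 4.99223/3833.73 = 0.00130219 g/gal.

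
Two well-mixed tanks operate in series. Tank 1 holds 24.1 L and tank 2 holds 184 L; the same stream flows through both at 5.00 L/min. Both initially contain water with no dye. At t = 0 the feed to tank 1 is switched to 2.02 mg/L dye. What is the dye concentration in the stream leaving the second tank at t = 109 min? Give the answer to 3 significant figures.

Each tank obeys Vᵢ dCᵢ/dt = Q(Cᵢ₋₁ − Cᵢ), so τᵢ = Vᵢ/Q.
τ₁ = 24.1/5.00 = 4.8200 min; τ₂ = 184/5.00 = 36.800 min.
Tank 1: C₁ = C_in(1 − e^(−t/τ₁)). Tank 2 (τ₁ ≠ τ₂): C₂ = C_in[1 − (τ₁ e^(−t/τ₁) − τ₂ e^(−t/τ₂))/(τ₁ − τ₂)].
At t = 109: e^(−t/τ₁) = 1.5094e-10, e^(−t/τ₂) = 0.051718.
C₂ = 2.02·[1 − (4.8200·1.5094e-10 − 36.800·0.051718)/(-31.980)] = 2.02·0.94049 = 1.8998 mg/L.

1.90 mg/L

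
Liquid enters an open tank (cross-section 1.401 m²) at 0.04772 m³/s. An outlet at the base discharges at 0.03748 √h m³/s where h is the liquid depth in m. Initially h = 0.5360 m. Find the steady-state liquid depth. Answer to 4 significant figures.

1.621 m

Volume balance on the tank: A dh/dt = Q_in − 0.03748 √h. At steady state dh/dt = 0:
Q_in = 0.03748 √h_ss ⇒ √h_ss = 0.04772/0.03748 = 1.27321.
h_ss = 1.27321² = 1.62107 m. (Since h₀ = 0.5360 m < h_ss, the level will rise toward this value.)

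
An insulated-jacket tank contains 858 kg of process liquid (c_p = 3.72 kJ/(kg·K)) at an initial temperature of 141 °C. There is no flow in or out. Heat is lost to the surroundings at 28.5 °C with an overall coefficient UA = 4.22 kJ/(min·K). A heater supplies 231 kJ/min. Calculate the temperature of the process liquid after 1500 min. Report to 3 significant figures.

Lumped-capacitance energy balance: M c_p dT/dt = UA(T_amb − T) + Q̇.
dT/dt = (T_ss − T)/τ with T_ss = T_amb + Q̇/UA = 28.5 + 231/4.22 = 83.239 °C, τ = M c_p/UA = 858·3.72/4.22 = 756.34 min.
T approaches T_ss exponentially: T(t) = T_ss + (T₀ − T_ss) e^(−t/τ).
T(1500) = 83.239 + (57.761)·0.13762 = 91.189 °C.

91.2 °C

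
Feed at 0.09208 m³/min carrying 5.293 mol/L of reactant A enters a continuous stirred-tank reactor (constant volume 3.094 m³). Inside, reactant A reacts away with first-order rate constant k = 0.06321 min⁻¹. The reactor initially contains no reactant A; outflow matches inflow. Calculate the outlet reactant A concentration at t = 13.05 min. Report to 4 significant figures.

V dC/dt = Q(C_in − C) − k V C.
dC/dt = (Q/V) C_in − (Q/V + k) C; effective rate a = Q/V + k = 0.0297608 + 0.06321 = 0.0929708 min⁻¹.
C_ss = Q C_in/(Q + kV) = 1.69434 mol/L; C(t) = C_ss + (C₀ − C_ss) e^(−a t).
C(13.05) = 1.69434 + (-1.69434)·e^(−0.0929708·13.05) = 1.69434 + (-1.69434)·0.297224 = 1.19074 mol/L.

1.191 mol/L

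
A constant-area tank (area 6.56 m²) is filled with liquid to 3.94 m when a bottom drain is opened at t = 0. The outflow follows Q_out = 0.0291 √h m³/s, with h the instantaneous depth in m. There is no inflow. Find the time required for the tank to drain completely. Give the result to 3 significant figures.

895 s

A dh/dt = −Q_out = −0.0291 √h.
∫ h^(−1/2) dh = −(0.0291/A) ∫ dt, giving 2√h = 2√h₀ − (0.0291/A) t.
Set h = 0: 2√h₀ = (0.0291/A) t_empty ⇒ t_empty = 2A√h₀/0.0291.
t_empty = 2·6.56·√3.94/0.0291 = 13.120·1.9849/0.0291 = 894.93 s.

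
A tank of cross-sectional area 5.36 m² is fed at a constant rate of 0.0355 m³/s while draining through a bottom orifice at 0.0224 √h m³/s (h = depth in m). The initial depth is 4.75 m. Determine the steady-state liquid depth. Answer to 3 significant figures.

Accumulation of liquid (constant cross-section A): A dh/dt = Q_in − 0.0224 √h. At steady state dh/dt = 0:
Q_in = 0.0224 √h_ss ⇒ √h_ss = 0.0355/0.0224 = 1.5848.
h_ss = 1.5848² = 2.5117 m. (Since h₀ = 4.75 m > h_ss, the level will fall toward this value.)

2.51 m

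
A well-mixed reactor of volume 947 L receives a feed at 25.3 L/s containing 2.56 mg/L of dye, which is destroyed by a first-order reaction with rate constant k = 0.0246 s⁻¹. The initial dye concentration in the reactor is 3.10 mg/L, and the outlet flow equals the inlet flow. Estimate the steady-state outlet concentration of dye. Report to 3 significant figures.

Species balance: V dC/dt = Q C_in − Q C − k V C.
Steady state (dC/dt = 0): C_ss = Q C_in/(Q + kV) = C_in/(1 + kV/Q).
C_ss = 25.3·2.56/(25.3 + 0.0246·947) = 64.768/48.596 = 1.3328 mg/L.

1.33 mg/L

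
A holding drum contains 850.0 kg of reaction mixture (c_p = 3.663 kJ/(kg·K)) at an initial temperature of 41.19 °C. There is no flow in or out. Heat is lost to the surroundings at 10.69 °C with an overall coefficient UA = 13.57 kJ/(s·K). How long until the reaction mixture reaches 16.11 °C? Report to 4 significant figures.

First-law balance (no shaft work): M c_p dT/dt = −UA(T − T_amb).
τ = M c_p/UA = 229.444 s; T_ss = T_amb = 10.6900 °C.
T(t) = T_ss + (T₀ − T_ss)e^(−t/τ); set T = 16.11:
t = −τ ln[(T − T_ss)/(T₀ − T_ss)] = −229.444 · ln(0.177705) = 396.394 s.

396.4 s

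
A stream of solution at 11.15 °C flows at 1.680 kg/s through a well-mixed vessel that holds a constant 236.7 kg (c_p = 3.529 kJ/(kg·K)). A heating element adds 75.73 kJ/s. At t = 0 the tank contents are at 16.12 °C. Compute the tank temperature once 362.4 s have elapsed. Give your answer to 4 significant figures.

23.33 °C

Energy balance: M c_p dT/dt = ṁ c_p (T_in − T) + 75.73.
Rearrange: dT/dt = (T_ss − T)/τ with τ = M/ṁ = 140.893 s and T_ss = T_in + Q̇/(ṁ c_p) = 23.9234 °C.
This is linear first-order; T(t) = T_ss + (T₀ − T_ss) e^(−t/τ).
T(362.4) = 23.9234 + (-7.80341)·e^(−362.4/140.893) = 23.9234 + (-7.80341)·0.0763698 = 23.3275 °C.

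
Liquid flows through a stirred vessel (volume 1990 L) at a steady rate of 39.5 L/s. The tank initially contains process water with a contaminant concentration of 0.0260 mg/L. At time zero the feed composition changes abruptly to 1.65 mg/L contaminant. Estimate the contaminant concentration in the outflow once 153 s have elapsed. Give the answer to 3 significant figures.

1.57 mg/L

Species balance on the tank: V dC/dt = Q(C_in − C).
So dC/dt = (C_in − C)/τ with τ = V/Q = 1990/39.5 = 50.380 s.
Solution: C(t) = C_in + (C₀ − C_in) e^(−t/τ).
C(153) = 1.65 + (0.0260 − 1.65)·e^(−153/50.380) = 1.65 + (-1.6240)·0.047982 = 1.5721 mg/L.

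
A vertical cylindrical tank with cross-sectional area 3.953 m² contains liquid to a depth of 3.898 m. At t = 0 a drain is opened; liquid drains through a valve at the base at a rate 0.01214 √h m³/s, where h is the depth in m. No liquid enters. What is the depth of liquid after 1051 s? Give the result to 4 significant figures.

0.1299 m

Accumulation of liquid (constant cross-section A): A dh/dt = −0.01214 √h.
This is separable: 2 d(√h)/dt = −0.01214/A, so √h = √h₀ − (0.01214/(2A)) t.
√h = √3.898 − 0.01214·1051/(2·3.953) = 1.97434 − 1.61386 = 0.360480.
h = 0.360480² = 0.129946 m.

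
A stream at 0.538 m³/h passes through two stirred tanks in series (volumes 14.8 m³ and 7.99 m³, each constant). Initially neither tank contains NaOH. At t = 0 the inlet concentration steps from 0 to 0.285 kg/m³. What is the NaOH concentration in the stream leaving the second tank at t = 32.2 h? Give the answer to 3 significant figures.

Each tank obeys Vᵢ dCᵢ/dt = Q(Cᵢ₋₁ − Cᵢ), so τᵢ = Vᵢ/Q.
τ₁ = 14.8/0.538 = 27.509 h; τ₂ = 7.99/0.538 = 14.851 h.
Solving the cascade with C₁(0)=C₂(0)=0 gives C₂(t) = C_in[1 − (τ₁ e^(−t/τ₁) − τ₂ e^(−t/τ₂))/(τ₁ − τ₂)].
At t = 32.2: e^(−t/τ₁) = 0.31021, e^(−t/τ₂) = 0.11439.
C₂ = 0.285·[1 − (27.509·0.31021 − 14.851·0.11439)/(12.658)] = 0.285·0.46004 = 0.13111 kg/m³.

0.131 kg/m³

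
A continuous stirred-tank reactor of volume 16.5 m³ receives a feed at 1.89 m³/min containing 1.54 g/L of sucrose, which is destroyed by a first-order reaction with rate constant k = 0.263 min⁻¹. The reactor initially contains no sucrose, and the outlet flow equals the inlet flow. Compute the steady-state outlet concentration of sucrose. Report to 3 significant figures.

0.467 g/L

V dC/dt = Q(C_in − C) − k V C.
At steady state: 0 = Q C_in − (Q + kV) C_ss, so C_ss = Q C_in/(Q + kV).
C_ss = 1.89·1.54/(1.89 + 0.263·16.5) = 2.9106/6.2295 = 0.46723 g/L.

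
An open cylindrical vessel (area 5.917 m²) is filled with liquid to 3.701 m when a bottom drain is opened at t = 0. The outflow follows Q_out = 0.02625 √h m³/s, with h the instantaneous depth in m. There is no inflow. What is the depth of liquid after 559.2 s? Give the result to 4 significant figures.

Volume balance on the tank: A dh/dt = −0.02625 √h.
Separate and integrate: 2(√h − √h₀) = −(0.02625/A) t.
√h = √3.701 − 0.02625·559.2/(2·5.917) = 1.92380 − 1.24041 = 0.683389.
h = 0.683389² = 0.467021 m.

0.4670 m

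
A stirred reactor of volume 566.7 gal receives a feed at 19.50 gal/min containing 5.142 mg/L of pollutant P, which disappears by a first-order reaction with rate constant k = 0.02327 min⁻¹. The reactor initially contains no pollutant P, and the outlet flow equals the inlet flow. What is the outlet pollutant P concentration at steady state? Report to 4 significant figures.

3.068 mg/L

Species balance: V dC/dt = Q C_in − Q C − k V C.
At steady state: 0 = Q C_in − (Q + kV) C_ss, so C_ss = Q C_in/(Q + kV).
C_ss = 19.50·5.142/(19.50 + 0.02327·566.7) = 100.269/32.6871 = 3.06754 mg/L.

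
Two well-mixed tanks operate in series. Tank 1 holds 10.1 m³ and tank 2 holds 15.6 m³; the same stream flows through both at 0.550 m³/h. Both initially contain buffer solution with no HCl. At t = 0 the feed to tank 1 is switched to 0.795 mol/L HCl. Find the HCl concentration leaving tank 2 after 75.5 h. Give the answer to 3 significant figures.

0.661 mol/L

Each tank obeys Vᵢ dCᵢ/dt = Q(Cᵢ₋₁ − Cᵢ), so τᵢ = Vᵢ/Q.
τ₁ = 10.1/0.550 = 18.364 h; τ₂ = 15.6/0.550 = 28.364 h.
Solving the cascade with C₁(0)=C₂(0)=0 gives C₂(t) = C_in[1 − (τ₁ e^(−t/τ₁) − τ₂ e^(−t/τ₂))/(τ₁ − τ₂)].
At t = 75.5: e^(−t/τ₁) = 0.016385, e^(−t/τ₂) = 0.069818.
C₂ = 0.795·[1 − (18.364·0.016385 − 28.364·0.069818)/(-10.000)] = 0.795·0.83206 = 0.66149 mol/L.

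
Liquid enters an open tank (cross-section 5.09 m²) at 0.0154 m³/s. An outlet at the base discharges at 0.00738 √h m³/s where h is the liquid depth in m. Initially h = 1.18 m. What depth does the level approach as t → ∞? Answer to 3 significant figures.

4.35 m

Level balance: A dh/dt = 0.0154 − 0.00738 √h. Setting dh/dt = 0:
Q_in = 0.00738 √h_ss ⇒ √h_ss = 0.0154/0.00738 = 2.0867.
h_ss = 2.0867² = 4.3544 m. (Since h₀ = 1.18 m < h_ss, the level will rise toward this value.)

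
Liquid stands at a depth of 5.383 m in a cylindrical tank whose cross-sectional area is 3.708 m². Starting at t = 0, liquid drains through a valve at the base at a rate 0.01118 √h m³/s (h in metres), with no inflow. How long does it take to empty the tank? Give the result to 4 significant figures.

1539 s

With no inflow, A dh/dt = −0.01118 √h.
This is separable: 2 d(√h)/dt = −0.01118/A, so √h = √h₀ − (0.01118/(2A)) t.
Tank is empty when √h = 0: t_empty = 2A√h₀/0.01118.
t_empty = 2·3.708·√5.383/0.01118 = 7.41600·2.32013/0.01118 = 1539.01 s.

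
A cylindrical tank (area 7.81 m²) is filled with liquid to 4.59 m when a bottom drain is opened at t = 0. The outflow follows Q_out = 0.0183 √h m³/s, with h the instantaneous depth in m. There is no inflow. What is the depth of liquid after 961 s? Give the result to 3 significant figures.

1.03 m

Mass balance (ρ constant): A dh/dt = −0.0183 √h.
∫ h^(−1/2) dh = −(0.0183/A) ∫ dt, giving 2√h = 2√h₀ − (0.0183/A) t.
√h = √4.59 − 0.0183·961/(2·7.81) = 2.1424 − 1.1259 = 1.0165.
h = 1.0165² = 1.0334 m.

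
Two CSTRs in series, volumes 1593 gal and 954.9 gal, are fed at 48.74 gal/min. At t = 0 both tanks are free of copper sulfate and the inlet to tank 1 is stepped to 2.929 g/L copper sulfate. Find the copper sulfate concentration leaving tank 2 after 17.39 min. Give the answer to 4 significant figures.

Each tank obeys Vᵢ dCᵢ/dt = Q(Cᵢ₋₁ − Cᵢ), so τᵢ = Vᵢ/Q.
τ₁ = 1593/48.74 = 32.6836 min; τ₂ = 954.9/48.74 = 19.5917 min.
Solving the cascade with C₁(0)=C₂(0)=0 gives C₂(t) = C_in[1 − (τ₁ e^(−t/τ₁) − τ₂ e^(−t/τ₂))/(τ₁ − τ₂)].
At t = 17.39: e^(−t/τ₁) = 0.587387, e^(−t/τ₂) = 0.411634.
C₂ = 2.929·[1 − (32.6836·0.587387 − 19.5917·0.411634)/(13.0919)] = 2.929·0.149602 = 0.438186 g/L.

0.4382 g/L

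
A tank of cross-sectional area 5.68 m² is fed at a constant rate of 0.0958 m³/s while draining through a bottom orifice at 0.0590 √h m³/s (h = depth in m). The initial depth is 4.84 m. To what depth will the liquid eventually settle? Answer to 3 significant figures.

2.64 m

Mass balance (ρ constant): A dh/dt = Q_in − 0.0590 √h. At steady state dh/dt = 0:
Q_in = 0.0590 √h_ss ⇒ √h_ss = 0.0958/0.0590 = 1.6237.
h_ss = 1.6237² = 2.6365 m. (Since h₀ = 4.84 m > h_ss, the level will fall toward this value.)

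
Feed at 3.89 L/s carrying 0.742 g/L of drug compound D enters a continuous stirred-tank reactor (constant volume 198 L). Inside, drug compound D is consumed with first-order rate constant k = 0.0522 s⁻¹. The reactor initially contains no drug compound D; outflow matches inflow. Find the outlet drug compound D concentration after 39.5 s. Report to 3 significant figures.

0.191 g/L

Accumulation = in − out − consumed: V dC/dt = Q C_in − Q C − k V C.
dC/dt = (Q/V) C_in − (Q/V + k) C; effective rate a = Q/V + k = 0.019646 + 0.0522 = 0.071846 s⁻¹.
C_ss = Q C_in/(Q + kV) = 0.20290 g/L; C(t) = C_ss + (C₀ − C_ss) e^(−a t).
C(39.5) = 0.20290 + (-0.20290)·e^(−0.071846·39.5) = 0.20290 + (-0.20290)·0.058546 = 0.19102 g/L.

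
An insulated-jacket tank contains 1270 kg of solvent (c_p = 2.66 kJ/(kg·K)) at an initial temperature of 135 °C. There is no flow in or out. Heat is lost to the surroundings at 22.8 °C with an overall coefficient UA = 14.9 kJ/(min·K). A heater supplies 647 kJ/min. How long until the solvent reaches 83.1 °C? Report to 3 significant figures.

319 min

First-law balance (no shaft work): M c_p dT/dt = −UA(T − T_amb) + Q̇.
τ = M c_p/UA = 226.72 min; T_ss = T_amb + Q̇/UA = 22.8 + 647/14.9 = 66.223 °C.
T(t) = T_ss + (T₀ − T_ss)e^(−t/τ); set T = 83.1:
t = −τ ln[(T − T_ss)/(T₀ − T_ss)] = −226.72 · ln(0.24539) = 318.53 min.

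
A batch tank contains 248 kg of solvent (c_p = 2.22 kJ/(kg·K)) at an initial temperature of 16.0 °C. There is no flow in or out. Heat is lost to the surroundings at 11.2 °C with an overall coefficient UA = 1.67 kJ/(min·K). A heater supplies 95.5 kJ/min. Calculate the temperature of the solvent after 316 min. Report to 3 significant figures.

Lumped-capacitance energy balance: M c_p dT/dt = UA(T_amb − T) + Q̇.
dT/dt = (T_ss − T)/τ with T_ss = T_amb + Q̇/UA = 11.2 + 95.5/1.67 = 68.386 °C, τ = M c_p/UA = 248·2.22/1.67 = 329.68 min.
Integrating: T(t) = T_ss + (T₀ − T_ss) e^(−t/τ).
T(316) = 68.386 + (-52.386)·0.38346 = 48.298 °C.

48.3 °C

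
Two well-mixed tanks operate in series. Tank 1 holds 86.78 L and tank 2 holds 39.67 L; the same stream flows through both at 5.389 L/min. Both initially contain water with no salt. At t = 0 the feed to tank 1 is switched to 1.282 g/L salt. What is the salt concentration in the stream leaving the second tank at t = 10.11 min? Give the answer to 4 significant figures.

Species balance on tank i: dCᵢ/dt = (Cᵢ₋₁ − Cᵢ)/τᵢ with τᵢ = Vᵢ/Q.
τ₁ = 86.78/5.389 = 16.1032 min; τ₂ = 39.67/5.389 = 7.36129 min.
Tank 1: C₁ = C_in(1 − e^(−t/τ₁)). Tank 2 (τ₁ ≠ τ₂): C₂ = C_in[1 − (τ₁ e^(−t/τ₁) − τ₂ e^(−t/τ₂))/(τ₁ − τ₂)].
At t = 10.11: e^(−t/τ₁) = 0.533751, e^(−t/τ₂) = 0.253244.
C₂ = 1.282·[1 − (16.1032·0.533751 − 7.36129·0.253244)/(8.74188)] = 1.282·0.230043 = 0.294915 g/L.

0.2949 g/L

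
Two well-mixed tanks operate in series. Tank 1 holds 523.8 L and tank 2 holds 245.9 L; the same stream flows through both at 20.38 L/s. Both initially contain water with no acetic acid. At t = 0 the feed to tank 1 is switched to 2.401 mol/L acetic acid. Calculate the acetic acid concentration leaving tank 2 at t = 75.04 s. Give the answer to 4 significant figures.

Time constants: τᵢ = Vᵢ/Q for each well-mixed tank.
τ₁ = 523.8/20.38 = 25.7017 s; τ₂ = 245.9/20.38 = 12.0658 s.
Solving the cascade with C₁(0)=C₂(0)=0 gives C₂(t) = C_in[1 − (τ₁ e^(−t/τ₁) − τ₂ e^(−t/τ₂))/(τ₁ − τ₂)].
At t = 75.04: e^(−t/τ₁) = 0.0539523, e^(−t/τ₂) = 0.00199072.
C₂ = 2.401·[1 − (25.7017·0.0539523 − 12.0658·0.00199072)/(13.6359)] = 2.401·0.900069 = 2.16107 mol/L.

2.161 mol/L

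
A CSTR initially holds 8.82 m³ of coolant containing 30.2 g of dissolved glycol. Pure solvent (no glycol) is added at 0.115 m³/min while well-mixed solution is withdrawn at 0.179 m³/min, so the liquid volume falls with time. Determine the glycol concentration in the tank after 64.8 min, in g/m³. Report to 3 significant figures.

Let m(t) be the amount of glycol. Volume: V(t) = V₀ + (Q_in − Q_out) t = 8.82 − 0.064000 t; V(64.8) = 4.6728 m³.
No glycol enters, so dm/dt = −Q_out · (m/V).
dm/m = −Q_out dt/(V₀ − 0.064000 t); integrating gives ln(m/m₀) = −(Q_out/(Q_in−Q_out)) ln(V/V₀).
m = m₀ (V₀/V)^(Q_out/(Q_in−Q_out)) = 30.2 × (8.82/4.6728)^(-2.7969) = 5.1094 g.
C = m/V = 5.1094/4.6728 = 1.0934 g/m³.

1.09 g/m³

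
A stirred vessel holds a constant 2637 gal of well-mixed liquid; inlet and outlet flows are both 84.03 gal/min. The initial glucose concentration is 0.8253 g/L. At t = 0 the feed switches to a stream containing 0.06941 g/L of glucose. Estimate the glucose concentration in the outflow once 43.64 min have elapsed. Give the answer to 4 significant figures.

0.2576 g/L

Unsteady species balance (constant V, well mixed): V dC/dt = Q(C_in − C).
So dC/dt = (C_in − C)/τ with τ = V/Q = 2637/84.03 = 31.3816 min.
Solution: C(t) = C_in + (C₀ − C_in) e^(−t/τ).
C(43.64) = 0.06941 + (0.8253 − 0.06941)·e^(−43.64/31.3816) = 0.06941 + (0.755890)·0.248921 = 0.257567 g/L.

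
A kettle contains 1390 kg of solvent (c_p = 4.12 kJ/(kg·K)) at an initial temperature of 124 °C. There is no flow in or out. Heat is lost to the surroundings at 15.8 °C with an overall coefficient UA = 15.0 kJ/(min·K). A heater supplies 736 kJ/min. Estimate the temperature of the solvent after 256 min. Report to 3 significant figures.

Unsteady energy balance on the tank contents: M c_p dT/dt = −UA(T − T_amb) + Q̇.
dT/dt = (T_ss − T)/τ with T_ss = T_amb + Q̇/UA = 15.8 + 736/15.0 = 64.867 °C, τ = M c_p/UA = 1390·4.12/15.0 = 381.79 min.
Solution: T(t) = T_ss + (T₀ − T_ss) e^(−t/τ).
T(256) = 64.867 + (59.133)·0.51144 = 95.110 °C.

95.1 °C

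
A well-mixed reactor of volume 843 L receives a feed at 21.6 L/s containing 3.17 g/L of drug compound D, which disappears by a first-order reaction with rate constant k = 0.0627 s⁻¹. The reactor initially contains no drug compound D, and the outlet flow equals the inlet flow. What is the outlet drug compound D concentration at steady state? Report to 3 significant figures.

0.920 g/L

V dC/dt = Q(C_in − C) − k V C.
At steady state: 0 = Q C_in − (Q + kV) C_ss, so C_ss = Q C_in/(Q + kV).
C_ss = 21.6·3.17/(21.6 + 0.0627·843) = 68.472/74.456 = 0.91963 g/L.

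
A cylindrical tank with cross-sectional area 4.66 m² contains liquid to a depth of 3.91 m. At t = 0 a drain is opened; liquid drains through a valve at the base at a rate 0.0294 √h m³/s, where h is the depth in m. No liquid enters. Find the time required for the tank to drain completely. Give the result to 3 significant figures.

627 s

With no inflow, A dh/dt = −0.0294 √h.
This is separable: 2 d(√h)/dt = −0.0294/A, so √h = √h₀ − (0.0294/(2A)) t.
Set h = 0: 2√h₀ = (0.0294/A) t_empty ⇒ t_empty = 2A√h₀/0.0294.
t_empty = 2·4.66·√3.91/0.0294 = 9.3200·1.9774/0.0294 = 626.84 s.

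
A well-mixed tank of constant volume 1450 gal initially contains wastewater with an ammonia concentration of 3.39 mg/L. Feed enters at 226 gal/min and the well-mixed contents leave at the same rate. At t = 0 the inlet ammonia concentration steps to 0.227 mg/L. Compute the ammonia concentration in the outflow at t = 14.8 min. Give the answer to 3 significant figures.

0.542 mg/L

Mass balance on the solute (V constant): V dC/dt = Q(C_in − C).
Rewrite as dC/dt + C/τ = C_in/τ, τ = V/Q = 6.4159 min.
Solution: C(t) = C_in + (C₀ − C_in) e^(−t/τ).
C(14.8) = 0.227 + (3.39 − 0.227)·e^(−14.8/6.4159) = 0.227 + (3.1630)·0.099584 = 0.54198 mg/L.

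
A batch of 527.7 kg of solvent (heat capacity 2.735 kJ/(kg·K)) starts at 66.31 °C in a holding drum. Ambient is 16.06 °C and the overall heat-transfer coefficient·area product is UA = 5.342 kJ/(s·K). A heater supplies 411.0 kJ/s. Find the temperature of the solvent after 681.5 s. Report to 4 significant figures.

Lumped-capacitance energy balance: M c_p dT/dt = UA(T_amb − T) + Q̇.
dT/dt = (T_ss − T)/τ with T_ss = T_amb + Q̇/UA = 16.06 + 411.0/5.342 = 92.9975 °C, τ = M c_p/UA = 527.7·2.735/5.342 = 270.172 s.
Solution: T(t) = T_ss + (T₀ − T_ss) e^(−t/τ).
T(681.5) = 92.9975 + (-26.6875)·0.0802614 = 90.8555 °C.

90.86 °C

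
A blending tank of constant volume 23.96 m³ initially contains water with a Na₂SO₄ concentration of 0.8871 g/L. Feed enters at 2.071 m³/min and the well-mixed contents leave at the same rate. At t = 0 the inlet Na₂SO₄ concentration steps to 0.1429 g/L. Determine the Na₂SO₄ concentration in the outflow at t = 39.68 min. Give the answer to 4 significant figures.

Mass balance on the solute (V constant): V dC/dt = Q(C_in − C).
Rewrite as dC/dt + C/τ = C_in/τ, τ = V/Q = 11.5693 min.
Solution: C(t) = C_in + (C₀ − C_in) e^(−t/τ).
C(39.68) = 0.1429 + (0.8871 − 0.1429)·e^(−39.68/11.5693) = 0.1429 + (0.744200)·0.0323944 = 0.167008 g/L.

0.1670 g/L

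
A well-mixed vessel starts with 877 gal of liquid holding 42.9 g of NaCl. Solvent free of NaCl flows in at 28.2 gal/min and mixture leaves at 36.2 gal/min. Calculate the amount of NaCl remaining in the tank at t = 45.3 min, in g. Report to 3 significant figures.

3.84 g

Total volume: dV/dt = Q_in − Q_out = -8.0000 gal/min, so V(t) = 877 − 8.0000 t and V(45.3) = 514.60 gal.
Solute balance: dm/dt = 0 − Q_out C = −Q_out m/V(t).
Separate: dm/m = −Q_out dt/V(t) ⇒ ln(m/m₀) = −(Q_out/(Q_in−Q_out)) ln(V/V₀).
m = m₀ (V₀/V)^(Q_out/(Q_in−Q_out)) = 42.9 × (877/514.60)^(-4.5250) = 3.8440 g.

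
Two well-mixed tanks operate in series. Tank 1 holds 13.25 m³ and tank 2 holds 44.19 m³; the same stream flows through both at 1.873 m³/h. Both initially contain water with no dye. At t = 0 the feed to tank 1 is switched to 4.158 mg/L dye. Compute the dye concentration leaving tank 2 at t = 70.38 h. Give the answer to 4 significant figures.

Each tank obeys Vᵢ dCᵢ/dt = Q(Cᵢ₋₁ − Cᵢ), so τᵢ = Vᵢ/Q.
τ₁ = 13.25/1.873 = 7.07421 h; τ₂ = 44.19/1.873 = 23.5932 h.
Tank 1: C₁ = C_in(1 − e^(−t/τ₁)). Tank 2 (τ₁ ≠ τ₂): C₂ = C_in[1 − (τ₁ e^(−t/τ₁) − τ₂ e^(−t/τ₂))/(τ₁ − τ₂)].
At t = 70.38: e^(−t/τ₁) = 4.77844e-05, e^(−t/τ₂) = 0.0506373.
C₂ = 4.158·[1 − (7.07421·4.77844e-05 − 23.5932·0.0506373)/(-16.5190)] = 4.158·0.927698 = 3.85737 mg/L.

3.857 mg/L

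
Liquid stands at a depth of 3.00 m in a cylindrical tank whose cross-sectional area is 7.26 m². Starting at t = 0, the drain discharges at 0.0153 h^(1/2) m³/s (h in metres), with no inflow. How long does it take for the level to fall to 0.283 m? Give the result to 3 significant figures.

A dh/dt = −Q_out = −0.0153 √h.
∫ h^(−1/2) dh = −(0.0153/A) ∫ dt, giving 2√h = 2√h₀ − (0.0153/A) t.
t = 2A(√h₀ − √h)/0.0153 = 2·7.26·(√3.00 − √0.283)/0.0153
  = 14.520 × (1.7321 − 0.53198) / 0.0153 = 1138.9 s.

1140 s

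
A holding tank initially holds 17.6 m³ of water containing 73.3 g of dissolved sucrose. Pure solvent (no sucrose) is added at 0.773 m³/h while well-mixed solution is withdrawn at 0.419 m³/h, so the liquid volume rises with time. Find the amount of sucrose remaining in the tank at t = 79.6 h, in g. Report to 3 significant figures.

Total volume: dV/dt = Q_in − Q_out = 0.35400 m³/h, so V(t) = 17.6 + 0.35400 t and V(79.6) = 45.778 m³.
Species balance (pure solvent in): dm/dt = −Q_out · m/V(t).
dm/m = −Q_out dt/(V₀ + 0.35400 t); integrating gives ln(m/m₀) = −(Q_out/(Q_in−Q_out)) ln(V/V₀).
m = m₀ (V₀/V)^(Q_out/(Q_in−Q_out)) = 73.3 × (17.6/45.778)^(1.1836) = 23.644 g.

23.6 g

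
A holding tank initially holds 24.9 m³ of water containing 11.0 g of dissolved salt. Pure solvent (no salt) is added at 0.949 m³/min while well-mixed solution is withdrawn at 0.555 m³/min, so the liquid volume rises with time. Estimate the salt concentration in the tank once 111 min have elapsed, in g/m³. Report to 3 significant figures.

0.0384 g/m³

Total volume: dV/dt = Q_in − Q_out = 0.39400 m³/min, so V(t) = 24.9 + 0.39400 t and V(111) = 68.634 m³.
Solute balance: dm/dt = 0 − Q_out C = −Q_out m/V(t).
Separate: dm/m = −Q_out dt/V(t) ⇒ ln(m/m₀) = −(Q_out/(Q_in−Q_out)) ln(V/V₀).
m = m₀ (V₀/V)^(Q_out/(Q_in−Q_out)) = 11.0 × (24.9/68.634)^(1.4086) = 2.6370 g.
C = m/V = 2.6370/68.634 = 0.038422 g/m³.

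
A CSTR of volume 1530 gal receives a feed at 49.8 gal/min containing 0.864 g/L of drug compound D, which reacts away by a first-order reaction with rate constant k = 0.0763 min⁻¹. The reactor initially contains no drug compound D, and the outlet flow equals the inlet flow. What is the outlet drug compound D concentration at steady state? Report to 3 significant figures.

0.258 g/L

Accumulation = in − out − consumed: V dC/dt = Q C_in − Q C − k V C.
Steady state (dC/dt = 0): C_ss = Q C_in/(Q + kV) = C_in/(1 + kV/Q).
C_ss = 49.8·0.864/(49.8 + 0.0763·1530) = 43.027/166.54 = 0.25836 g/L.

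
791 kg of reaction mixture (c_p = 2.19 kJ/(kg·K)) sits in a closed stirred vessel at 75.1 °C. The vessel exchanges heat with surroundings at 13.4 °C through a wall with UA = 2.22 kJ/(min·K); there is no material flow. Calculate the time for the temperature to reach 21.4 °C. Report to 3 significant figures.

Unsteady energy balance on the tank contents: M c_p dT/dt = −UA(T − T_amb).
τ = M c_p/UA = 780.31 min; T_ss = T_amb = 13.400 °C.
T(t) = T_ss + (T₀ − T_ss)e^(−t/τ); set T = 21.4:
t = −τ ln[(T − T_ss)/(T₀ − T_ss)] = −780.31 · ln(0.12966) = 1594.1 min.

1590 min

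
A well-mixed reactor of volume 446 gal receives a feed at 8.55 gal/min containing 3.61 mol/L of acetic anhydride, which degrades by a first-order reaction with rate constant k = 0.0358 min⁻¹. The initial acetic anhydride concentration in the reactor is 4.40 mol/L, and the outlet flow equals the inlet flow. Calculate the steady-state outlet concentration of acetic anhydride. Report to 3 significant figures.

1.26 mol/L

Species balance: V dC/dt = Q C_in − Q C − k V C.
At steady state: 0 = Q C_in − (Q + kV) C_ss, so C_ss = Q C_in/(Q + kV).
C_ss = 8.55·3.61/(8.55 + 0.0358·446) = 30.866/24.517 = 1.2590 mol/L.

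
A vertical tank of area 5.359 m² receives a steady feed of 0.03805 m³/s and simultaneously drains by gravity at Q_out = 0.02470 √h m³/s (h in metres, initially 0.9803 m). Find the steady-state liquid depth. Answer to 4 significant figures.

2.373 m

Level balance: A dh/dt = 0.03805 − 0.02470 √h. Setting dh/dt = 0:
Q_in = 0.02470 √h_ss ⇒ √h_ss = 0.03805/0.02470 = 1.54049.
h_ss = 1.54049² = 2.37310 m. (Since h₀ = 0.9803 m < h_ss, the level will rise toward this value.)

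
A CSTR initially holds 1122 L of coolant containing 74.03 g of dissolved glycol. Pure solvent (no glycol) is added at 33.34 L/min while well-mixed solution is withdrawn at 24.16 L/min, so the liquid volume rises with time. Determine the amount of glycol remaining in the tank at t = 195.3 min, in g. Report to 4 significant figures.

Let m(t) be the amount of glycol. Volume: V(t) = V₀ + (Q_in − Q_out) t = 1122 + 9.18000 t; V(195.3) = 2914.85 L.
Solute balance: dm/dt = 0 − Q_out C = −Q_out m/V(t).
dm/m = −Q_out dt/(V₀ + 9.18000 t); integrating gives ln(m/m₀) = −(Q_out/(Q_in−Q_out)) ln(V/V₀).
m = m₀ (V₀/V)^(Q_out/(Q_in−Q_out)) = 74.03 × (1122/2914.85)^(2.63181) = 6.00063 g.

6.001 g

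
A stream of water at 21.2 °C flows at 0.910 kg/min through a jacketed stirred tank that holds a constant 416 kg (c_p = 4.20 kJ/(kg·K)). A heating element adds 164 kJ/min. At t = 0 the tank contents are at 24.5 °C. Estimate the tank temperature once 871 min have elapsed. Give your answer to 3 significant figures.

58.2 °C

Heat balance on the well-mixed liquid: M c_p dT/dt = ṁ c_p (T_in − T) + 164.
Rearrange: dT/dt = (T_ss − T)/τ with τ = M/ṁ = 457.14 min and T_ss = T_in + Q̇/(ṁ c_p) = 64.109 °C.
Integrating: T(t) = T_ss + (T₀ − T_ss) e^(−t/τ).
T(871) = 64.109 + (-39.609)·e^(−871/457.14) = 64.109 + (-39.609)·0.14878 = 58.217 °C.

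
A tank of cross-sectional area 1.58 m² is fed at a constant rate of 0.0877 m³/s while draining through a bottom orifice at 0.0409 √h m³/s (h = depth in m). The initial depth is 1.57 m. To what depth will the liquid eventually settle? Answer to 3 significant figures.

Mass balance (ρ constant): A dh/dt = Q_in − 0.0409 √h. At steady state dh/dt = 0:
Q_in = 0.0409 √h_ss ⇒ √h_ss = 0.0877/0.0409 = 2.1443.
h_ss = 2.1443² = 4.5978 m. (Since h₀ = 1.57 m < h_ss, the level will rise toward this value.)

4.60 m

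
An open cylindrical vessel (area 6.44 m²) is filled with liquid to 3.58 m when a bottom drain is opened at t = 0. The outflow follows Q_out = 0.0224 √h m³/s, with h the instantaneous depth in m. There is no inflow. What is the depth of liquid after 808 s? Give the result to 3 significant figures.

A dh/dt = −Q_out = −0.0224 √h.
This is separable: 2 d(√h)/dt = −0.0224/A, so √h = √h₀ − (0.0224/(2A)) t.
√h = √3.58 − 0.0224·808/(2·6.44) = 1.8921 − 1.4052 = 0.48687.
h = 0.48687² = 0.23704 m.

0.237 m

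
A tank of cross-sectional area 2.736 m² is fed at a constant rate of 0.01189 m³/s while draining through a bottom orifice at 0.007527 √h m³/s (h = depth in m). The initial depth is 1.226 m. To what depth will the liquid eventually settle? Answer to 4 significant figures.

A dh/dt = Q_in − 0.007527 √h. Steady state requires inflow = outflow:
Q_in = 0.007527 √h_ss ⇒ √h_ss = 0.01189/0.007527 = 1.57965.
h_ss = 1.57965² = 2.49528 m. (Since h₀ = 1.226 m < h_ss, the level will rise toward this value.)

2.495 m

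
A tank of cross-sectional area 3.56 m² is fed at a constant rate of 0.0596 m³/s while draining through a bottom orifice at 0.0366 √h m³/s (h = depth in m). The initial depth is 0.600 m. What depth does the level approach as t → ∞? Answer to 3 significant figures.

2.65 m

A dh/dt = Q_in − 0.0366 √h. Steady state requires inflow = outflow:
Q_in = 0.0366 √h_ss ⇒ √h_ss = 0.0596/0.0366 = 1.6284.
h_ss = 1.6284² = 2.6517 m. (Since h₀ = 0.600 m < h_ss, the level will rise toward this value.)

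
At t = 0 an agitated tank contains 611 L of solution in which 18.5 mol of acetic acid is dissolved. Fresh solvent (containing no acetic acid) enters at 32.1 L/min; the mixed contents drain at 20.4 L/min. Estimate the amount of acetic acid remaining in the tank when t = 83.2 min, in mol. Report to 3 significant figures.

Let m(t) be the amount of acetic acid. Volume: V(t) = V₀ + (Q_in − Q_out) t = 611 + 11.700 t; V(83.2) = 1584.4 L.
No acetic acid enters, so dm/dt = −Q_out · (m/V).
Separate: dm/m = −Q_out dt/V(t) ⇒ ln(m/m₀) = −(Q_out/(Q_in−Q_out)) ln(V/V₀).
m = m₀ (V₀/V)^(Q_out/(Q_in−Q_out)) = 18.5 × (611/1584.4)^(1.7436) = 3.5125 mol.

3.51 mol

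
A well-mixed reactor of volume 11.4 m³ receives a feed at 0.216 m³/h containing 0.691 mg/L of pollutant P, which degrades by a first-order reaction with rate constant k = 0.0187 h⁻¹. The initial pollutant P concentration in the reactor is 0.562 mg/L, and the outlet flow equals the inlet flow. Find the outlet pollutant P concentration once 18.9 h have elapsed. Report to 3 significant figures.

Species balance: V dC/dt = Q C_in − Q C − k V C.
dC/dt = (Q/V) C_in − (Q/V + k) C; effective rate a = Q/V + k = 0.018947 + 0.0187 = 0.037647 h⁻¹.
C_ss = Q C_in/(Q + kV) = 0.34777 mg/L; C(t) = C_ss + (C₀ − C_ss) e^(−a t).
C(18.9) = 0.34777 + (0.21423)·e^(−0.037647·18.9) = 0.34777 + (0.21423)·0.49089 = 0.45293 mg/L.

0.453 mg/L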